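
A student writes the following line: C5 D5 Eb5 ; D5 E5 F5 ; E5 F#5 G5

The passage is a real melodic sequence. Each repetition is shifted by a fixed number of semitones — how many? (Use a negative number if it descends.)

2

Unit = 3 notes; the statements start on C5, D5, E5, moving up a 2nd each time.
Counting half-steps from C5 to D5: 2.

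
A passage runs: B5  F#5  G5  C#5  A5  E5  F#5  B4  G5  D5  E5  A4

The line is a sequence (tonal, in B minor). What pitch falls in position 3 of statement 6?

The unit is 4 notes. Position-3 pitches of the 3 shown cells: G5, F#5, E5.
Each moves down a 2nd. Continuing: D5 → C#5 → B4.

B4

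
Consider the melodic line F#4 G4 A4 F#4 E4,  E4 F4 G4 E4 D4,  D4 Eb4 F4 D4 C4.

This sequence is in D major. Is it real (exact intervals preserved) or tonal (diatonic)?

real

Each cell has the same semitone pattern (1, 2, -3, -2) — intervals are preserved exactly.
And F4 lies outside D major, so the sequence is real rather than tonal.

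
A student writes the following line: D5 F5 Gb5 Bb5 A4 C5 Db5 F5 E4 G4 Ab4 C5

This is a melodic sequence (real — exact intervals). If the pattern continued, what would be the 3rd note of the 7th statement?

Grouping in 4s, the 3rd note of each cell is Gb5, Db5, Ab4.
Each moves down a 4th. Continuing: Eb4 → Bb3 → F3 → C3.

C3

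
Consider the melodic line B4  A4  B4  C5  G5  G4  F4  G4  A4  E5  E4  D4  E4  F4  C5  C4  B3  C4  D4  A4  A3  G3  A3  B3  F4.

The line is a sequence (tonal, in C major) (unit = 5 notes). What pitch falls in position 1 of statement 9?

The unit is 5 notes. Position-1 pitches of the 5 shown cells: B4, G4, E4, C4, A3.
Carrying that down a 3rd forward: F3 → D3 → B2 → G2.

G2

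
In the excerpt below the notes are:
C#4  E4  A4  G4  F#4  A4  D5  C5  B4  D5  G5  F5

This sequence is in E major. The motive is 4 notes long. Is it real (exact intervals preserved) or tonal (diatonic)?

real

Each cell has the same semitone pattern (3, 5, -2) — intervals are preserved exactly.
And G4 lies outside E major, so the sequence is real rather than tonal.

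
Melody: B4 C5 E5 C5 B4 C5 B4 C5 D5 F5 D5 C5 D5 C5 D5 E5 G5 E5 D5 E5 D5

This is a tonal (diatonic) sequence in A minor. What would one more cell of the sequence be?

E5 F5 A5 F5 E5 F5 E5

Taking 7-note groups, the heads are B4, C5, D5: the pattern moves up a 2nd.
Statement 4 starts on E5 and keeps the same diatonic contour: E5 F5 A5 F5 E5 F5 E5.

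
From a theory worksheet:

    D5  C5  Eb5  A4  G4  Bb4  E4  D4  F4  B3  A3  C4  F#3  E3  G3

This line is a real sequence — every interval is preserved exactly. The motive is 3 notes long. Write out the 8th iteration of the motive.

Unit = 3 notes; the statements start on D5, A4, E4, B3, F#3, moving down a 4th each time.
Continuing the starts: C#3 → G#2 → D#2.
Statement 8 starts on D#2 and keeps the same exact contour: D#2 C#2 E2.

D#2 C#2 E2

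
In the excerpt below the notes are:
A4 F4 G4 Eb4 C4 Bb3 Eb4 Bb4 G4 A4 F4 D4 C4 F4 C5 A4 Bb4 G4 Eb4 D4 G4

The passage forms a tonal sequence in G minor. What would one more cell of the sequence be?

Taking 7-note groups, the heads are A4, Bb4, C5: the pattern moves up a 2nd.
So cell 4 is D5 Bb4 C5 A4 F4 Eb4 A4.

D5 Bb4 C5 A4 F4 Eb4 A4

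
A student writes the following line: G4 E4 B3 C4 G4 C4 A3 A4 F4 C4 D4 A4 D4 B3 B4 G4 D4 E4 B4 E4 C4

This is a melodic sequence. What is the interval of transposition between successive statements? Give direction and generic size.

The 7-note cells begin on G4, A4, B4 — each up a 2nd from the last.
From G4 to A4: up a 2nd.

up a 2nd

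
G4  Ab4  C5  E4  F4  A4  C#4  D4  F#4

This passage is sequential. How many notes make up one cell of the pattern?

3

Try groups of 3 (3 cells in 9 notes):
G4 Ab4 C5 | E4 F4 A4 | C#4 D4 F#4
Each cell is the previous one down a 3rd — so the unit is 3 notes.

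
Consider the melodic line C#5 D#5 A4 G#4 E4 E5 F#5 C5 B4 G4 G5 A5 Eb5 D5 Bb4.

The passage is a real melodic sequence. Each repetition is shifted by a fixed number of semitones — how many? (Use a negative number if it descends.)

3

Taking 5-note groups, the heads are C#5, E5, G5: the pattern moves up a 3rd.
C#5 to E5 spans +3 semitones.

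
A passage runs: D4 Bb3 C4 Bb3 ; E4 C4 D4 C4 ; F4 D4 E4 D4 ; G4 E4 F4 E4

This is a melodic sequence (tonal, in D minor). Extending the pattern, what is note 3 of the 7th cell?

Bb4

Grouping in 4s, the 3rd note of each cell is C4, D4, E4, F4.
Extending up a 2nd: G4 → A4 → Bb4.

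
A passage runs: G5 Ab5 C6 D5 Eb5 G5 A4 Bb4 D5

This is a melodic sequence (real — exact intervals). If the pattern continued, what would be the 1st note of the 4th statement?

With 3-note cells, note 1 of each statement runs G5, D5, A4.
Each moves down a 4th; the next is E4.

E4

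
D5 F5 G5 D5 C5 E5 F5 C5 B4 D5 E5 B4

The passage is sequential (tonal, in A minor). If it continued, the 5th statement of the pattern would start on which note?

With a 4-note motive the entries are D5, C5, B4, each down a 2nd from the previous.
Continuing: A4 → G4. Statement 5 starts on G4.

G4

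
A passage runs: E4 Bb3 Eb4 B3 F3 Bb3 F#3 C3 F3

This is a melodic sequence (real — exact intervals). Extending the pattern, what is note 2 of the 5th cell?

With 3-note cells, note 2 of each statement runs Bb3, F3, C3.
Each moves down a 4th. Continuing: G2 → D2.

D2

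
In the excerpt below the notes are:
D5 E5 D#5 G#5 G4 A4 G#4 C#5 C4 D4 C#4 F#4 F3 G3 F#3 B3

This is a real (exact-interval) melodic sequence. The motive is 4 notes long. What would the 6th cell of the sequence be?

Eb2 F2 E2 A2

Taking 4-note groups, the heads are D5, G4, C4, F3: the pattern moves down a 5th.
Carrying on: Bb2 → Eb2.
Statement 6 starts on Eb2 and keeps the same exact contour: Eb2 F2 E2 A2.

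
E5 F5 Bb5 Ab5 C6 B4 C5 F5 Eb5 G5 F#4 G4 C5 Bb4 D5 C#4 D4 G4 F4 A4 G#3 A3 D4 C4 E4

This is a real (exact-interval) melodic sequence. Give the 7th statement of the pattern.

A#2 B2 E3 D3 F#3

Unit = 5 notes; the statements start on E5, B4, F#4, C#4, G#3, moving down a 4th each time.
Carrying on: D#3 → A#2.
Statement 7 starts on A#2 and keeps the same exact contour: A#2 B2 E3 D3 F#3.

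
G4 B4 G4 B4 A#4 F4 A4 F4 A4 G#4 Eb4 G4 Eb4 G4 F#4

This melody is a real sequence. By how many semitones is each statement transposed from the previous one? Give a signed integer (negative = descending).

-2

The 5-note cells begin on G4, F4, Eb4 — each down a 2nd from the last.
G4→F4 is 65 − 67 = -2 semitones.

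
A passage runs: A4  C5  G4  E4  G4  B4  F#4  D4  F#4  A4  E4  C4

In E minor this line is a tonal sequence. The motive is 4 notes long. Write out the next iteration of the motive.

E4 G4 D4 B3

Unit = 4 notes; the statements start on A4, G4, F#4, moving down a 2nd each time.
So cell 4 is E4 G4 D4 B3.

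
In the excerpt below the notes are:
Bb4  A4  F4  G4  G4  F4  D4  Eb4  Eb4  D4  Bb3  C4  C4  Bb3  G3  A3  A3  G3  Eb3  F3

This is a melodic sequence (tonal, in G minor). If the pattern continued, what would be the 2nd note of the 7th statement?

Grouping in 4s, the 2nd note of each cell is A4, F4, D4, Bb3, G3.
Extending down a 3rd: Eb3 → C3.

C3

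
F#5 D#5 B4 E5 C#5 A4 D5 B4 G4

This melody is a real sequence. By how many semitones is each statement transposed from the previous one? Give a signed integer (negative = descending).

-2

With a 3-note motive the entries are F#5, E5, D5, each down a 2nd from the previous.
F#5 to E5 spans -2 semitones.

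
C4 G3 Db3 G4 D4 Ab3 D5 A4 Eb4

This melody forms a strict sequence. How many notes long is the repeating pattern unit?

3

There are 9 notes; a 3-note unit gives 3 cells:
C4 G3 Db3 | G4 D4 Ab3 | D5 A4 Eb4
Every group is a transposition up a 5th of the one before; no shorter unit works.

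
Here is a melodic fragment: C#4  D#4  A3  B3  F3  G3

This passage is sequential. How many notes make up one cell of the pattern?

Try groups of 2 (3 cells in 6 notes):
C#4 D#4 | A3 B3 | F3 G3
That's a consistent down a 3rd shift per cell, and no other grouping gives one.

2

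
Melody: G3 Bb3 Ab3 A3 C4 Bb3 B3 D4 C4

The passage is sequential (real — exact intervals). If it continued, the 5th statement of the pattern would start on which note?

Taking 3-note groups, the heads are G3, A3, B3: the pattern moves up a 2nd.
Continuing: C#4 → D#4. Statement 5 starts on D#4.

D#4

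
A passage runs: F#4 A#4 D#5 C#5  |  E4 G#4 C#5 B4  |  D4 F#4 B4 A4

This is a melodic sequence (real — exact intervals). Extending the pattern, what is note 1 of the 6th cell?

Ab3

Grouping in 4s, the 1st note of each cell is F#4, E4, D4.
Each moves down a 2nd. Continuing: C4 → Bb3 → Ab3.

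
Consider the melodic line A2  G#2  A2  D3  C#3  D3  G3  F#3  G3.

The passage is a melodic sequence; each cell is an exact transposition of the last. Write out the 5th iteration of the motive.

F4 E4 F4

Unit = 3 notes; the statements start on A2, D3, G3, moving up a 4th each time.
Carrying on: C4 → F4.
From F4 the exact shape gives F4 E4 F4.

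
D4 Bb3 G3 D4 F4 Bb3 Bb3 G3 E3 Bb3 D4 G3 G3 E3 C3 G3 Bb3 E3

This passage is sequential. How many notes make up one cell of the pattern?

There are 18 notes; a 6-note unit gives 3 cells:
D4 Bb3 G3 D4 F4 Bb3 | Bb3 G3 E3 Bb3 D4 G3 | G3 E3 C3 G3 Bb3 E3
That's a consistent down a 3rd shift per cell, and no other grouping gives one.

6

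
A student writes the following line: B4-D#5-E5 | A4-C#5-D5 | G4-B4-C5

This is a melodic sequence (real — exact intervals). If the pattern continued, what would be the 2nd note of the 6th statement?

Grouping in 3s, the 2nd note of each cell is D#5, C#5, B4.
Extending down a 2nd: A4 → G4 → F4.

F4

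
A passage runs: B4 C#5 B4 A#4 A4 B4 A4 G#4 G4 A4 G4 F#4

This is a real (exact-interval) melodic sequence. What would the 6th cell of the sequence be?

Taking 4-note groups, the heads are B4, A4, G4: the pattern moves down a 2nd.
Continuing the starts: F4 → Eb4 → Db4.
Statement 6 starts on Db4 and keeps the same exact contour: Db4 Eb4 Db4 C4.

Db4 Eb4 Db4 C4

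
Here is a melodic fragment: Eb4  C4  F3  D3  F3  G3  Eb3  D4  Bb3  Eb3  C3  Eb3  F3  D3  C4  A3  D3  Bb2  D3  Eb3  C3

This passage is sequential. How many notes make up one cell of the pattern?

7

There are 21 notes; a 7-note unit gives 3 cells:
Eb4 C4 F3 D3 F3 G3 Eb3 | D4 Bb3 Eb3 C3 Eb3 F3 D3 | C4 A3 D3 Bb2 D3 Eb3 C3
That's a consistent down a 2nd shift per cell, and no other grouping gives one.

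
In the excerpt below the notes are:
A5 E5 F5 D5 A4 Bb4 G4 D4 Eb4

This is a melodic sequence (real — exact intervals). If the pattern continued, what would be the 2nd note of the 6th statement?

The unit is 3 notes. Position-2 pitches of the 3 shown cells: E5, A4, D4.
Extending down a 5th: G3 → C3 → F2.

F2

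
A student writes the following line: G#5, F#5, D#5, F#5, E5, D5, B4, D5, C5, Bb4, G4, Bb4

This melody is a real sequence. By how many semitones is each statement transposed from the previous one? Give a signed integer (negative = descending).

With a 4-note motive the entries are G#5, E5, C5, each down a 3rd from the previous.
Counting half-steps from G#5 to E5: -4.

-4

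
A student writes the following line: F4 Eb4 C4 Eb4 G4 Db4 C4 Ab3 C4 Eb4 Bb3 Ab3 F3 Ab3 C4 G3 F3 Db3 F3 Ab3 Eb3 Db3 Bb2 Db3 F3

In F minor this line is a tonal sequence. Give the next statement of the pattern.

C3 Bb2 G2 Bb2 Db3

The 5-note cells begin on F4, Db4, Bb3, G3, Eb3 — each down a 3rd from the last.
Statement 6 starts on C3 and keeps the same diatonic contour: C3 Bb2 G2 Bb2 Db3.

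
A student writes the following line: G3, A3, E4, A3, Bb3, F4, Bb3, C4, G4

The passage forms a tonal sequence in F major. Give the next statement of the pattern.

Taking 3-note groups, the heads are G3, A3, Bb3: the pattern moves up a 2nd.
From C4 the diatonic shape gives C4 D4 A4.

C4 D4 A4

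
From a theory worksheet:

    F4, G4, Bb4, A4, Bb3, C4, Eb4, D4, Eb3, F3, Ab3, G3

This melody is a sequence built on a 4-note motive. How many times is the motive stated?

12 notes in groups of 4 gives 12/4 = 3 statements.
Starts: F4, Bb3, Eb3 — each down a 5th.

3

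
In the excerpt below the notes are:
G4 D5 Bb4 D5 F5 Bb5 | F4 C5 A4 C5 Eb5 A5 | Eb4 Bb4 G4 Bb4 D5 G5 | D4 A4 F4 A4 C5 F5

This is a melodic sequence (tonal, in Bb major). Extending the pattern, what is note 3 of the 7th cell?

C4

With 6-note cells, note 3 of each statement runs Bb4, A4, G4, F4.
Each moves down a 2nd. Continuing: Eb4 → D4 → C4.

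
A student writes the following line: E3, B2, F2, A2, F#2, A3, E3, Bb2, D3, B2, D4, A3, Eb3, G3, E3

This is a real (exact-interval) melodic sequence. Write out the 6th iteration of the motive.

F5 C5 Gb4 Bb4 G4

Unit = 5 notes; the statements start on E3, A3, D4, moving up a 4th each time.
Continuing the starts: G4 → C5 → F5.
From F5 the exact shape gives F5 C5 Gb4 Bb4 G4.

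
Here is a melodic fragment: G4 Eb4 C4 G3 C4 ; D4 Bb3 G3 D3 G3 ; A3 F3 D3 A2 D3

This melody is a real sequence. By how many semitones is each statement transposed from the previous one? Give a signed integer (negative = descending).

Unit = 5 notes; the statements start on G4, D4, A3, moving down a 4th each time.
G4 to D4 spans -5 semitones.

-5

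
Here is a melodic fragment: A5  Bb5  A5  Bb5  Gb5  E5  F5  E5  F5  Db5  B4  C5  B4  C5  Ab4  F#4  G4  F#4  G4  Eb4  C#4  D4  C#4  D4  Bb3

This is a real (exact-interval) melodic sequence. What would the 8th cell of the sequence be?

With a 5-note motive the entries are A5, E5, B4, F#4, C#4, each down a 4th from the previous.
Continuing the starts: G#3 → D#3 → A#2.
From A#2 the exact shape gives A#2 B2 A#2 B2 G2.

A#2 B2 A#2 B2 G2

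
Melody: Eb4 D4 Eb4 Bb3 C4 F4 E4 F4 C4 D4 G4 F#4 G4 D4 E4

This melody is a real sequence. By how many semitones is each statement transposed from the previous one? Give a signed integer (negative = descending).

2

Taking 5-note groups, the heads are Eb4, F4, G4: the pattern moves up a 2nd.
Eb4 to F4 spans +2 semitones.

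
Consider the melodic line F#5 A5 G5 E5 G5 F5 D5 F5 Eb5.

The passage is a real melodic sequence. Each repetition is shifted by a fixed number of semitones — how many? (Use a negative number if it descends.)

The 3-note cells begin on F#5, E5, D5 — each down a 2nd from the last.
Counting half-steps from F#5 to E5: -2.

-2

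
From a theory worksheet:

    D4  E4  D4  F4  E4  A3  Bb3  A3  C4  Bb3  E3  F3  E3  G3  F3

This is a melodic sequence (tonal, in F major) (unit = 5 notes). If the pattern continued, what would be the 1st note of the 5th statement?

The unit is 5 notes. Position-1 pitches of the 3 shown cells: D4, A3, E3.
Carrying that down a 4th forward: Bb2 → F2.

F2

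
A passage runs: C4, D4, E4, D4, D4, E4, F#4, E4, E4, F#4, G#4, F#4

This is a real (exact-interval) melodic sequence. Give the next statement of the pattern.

Unit = 4 notes; the statements start on C4, D4, E4, moving up a 2nd each time.
So cell 4 is F#4 G#4 A#4 G#4.

F#4 G#4 A#4 G#4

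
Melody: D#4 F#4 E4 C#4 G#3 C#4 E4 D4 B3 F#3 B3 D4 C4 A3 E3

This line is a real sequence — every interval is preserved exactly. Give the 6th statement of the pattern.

F3 Ab3 Gb3 Eb3 Bb2

Unit = 5 notes; the statements start on D#4, C#4, B3, moving down a 2nd each time.
Carrying on: A3 → G3 → F3.
So cell 6 is F3 Ab3 Gb3 Eb3 Bb2.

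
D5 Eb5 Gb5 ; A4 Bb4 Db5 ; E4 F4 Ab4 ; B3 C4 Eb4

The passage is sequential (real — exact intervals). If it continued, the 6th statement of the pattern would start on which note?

The 3-note cells begin on D5, A4, E4, B3 — each down a 4th from the last.
Continuing: F#3 → C#3. Statement 6 starts on C#3.

C#3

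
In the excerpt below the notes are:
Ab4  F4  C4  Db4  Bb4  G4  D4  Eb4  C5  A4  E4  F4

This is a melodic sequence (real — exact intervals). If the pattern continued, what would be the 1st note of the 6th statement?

F#5

The unit is 4 notes. Position-1 pitches of the 3 shown cells: Ab4, Bb4, C5.
Each moves up a 2nd. Continuing: D5 → E5 → F#5.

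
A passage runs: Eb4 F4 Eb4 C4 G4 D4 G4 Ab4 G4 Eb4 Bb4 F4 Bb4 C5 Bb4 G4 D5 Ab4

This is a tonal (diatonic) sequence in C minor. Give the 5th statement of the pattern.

F5 G5 F5 D5 Ab5 Eb5

With a 6-note motive the entries are Eb4, G4, Bb4, each up a 3rd from the previous.
Continuing the starts: D5 → F5.
So cell 5 is F5 G5 F5 D5 Ab5 Eb5.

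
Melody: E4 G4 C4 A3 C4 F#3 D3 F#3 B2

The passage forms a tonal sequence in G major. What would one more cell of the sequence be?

The 3-note cells begin on E4, A3, D3 — each down a 5th from the last.
Statement 4 starts on G2 and keeps the same diatonic contour: G2 B2 E2.

G2 B2 E2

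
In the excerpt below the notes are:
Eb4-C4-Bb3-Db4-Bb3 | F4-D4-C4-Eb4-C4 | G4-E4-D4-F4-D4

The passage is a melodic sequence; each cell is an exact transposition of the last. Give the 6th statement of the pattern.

Taking 5-note groups, the heads are Eb4, F4, G4: the pattern moves up a 2nd.
Extending up a 2nd: A4 → B4 → C#5.
From C#5 the exact shape gives C#5 A#4 G#4 B4 G#4.

C#5 A#4 G#4 B4 G#4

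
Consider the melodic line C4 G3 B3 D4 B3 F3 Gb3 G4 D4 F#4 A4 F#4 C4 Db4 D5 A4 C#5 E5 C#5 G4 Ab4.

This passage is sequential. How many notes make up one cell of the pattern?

7

21 notes total. Splitting into 3 groups of 7:
C4 G3 B3 D4 B3 F3 Gb3 | G4 D4 F#4 A4 F#4 C4 Db4 | D5 A4 C#5 E5 C#5 G4 Ab4
Each cell is the previous one up a 5th — so the unit is 7 notes.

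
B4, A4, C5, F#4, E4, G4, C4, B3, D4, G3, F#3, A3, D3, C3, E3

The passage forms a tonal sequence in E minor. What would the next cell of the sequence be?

Taking 3-note groups, the heads are B4, F#4, C4, G3, D3: the pattern moves down a 4th.
From A2 the diatonic shape gives A2 G2 B2.

A2 G2 B2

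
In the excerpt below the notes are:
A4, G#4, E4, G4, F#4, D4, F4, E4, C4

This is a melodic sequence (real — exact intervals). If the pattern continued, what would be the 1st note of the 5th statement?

The unit is 3 notes. Position-1 pitches of the 3 shown cells: A4, G4, F4.
Extending down a 2nd: Eb4 → Db4.

Db4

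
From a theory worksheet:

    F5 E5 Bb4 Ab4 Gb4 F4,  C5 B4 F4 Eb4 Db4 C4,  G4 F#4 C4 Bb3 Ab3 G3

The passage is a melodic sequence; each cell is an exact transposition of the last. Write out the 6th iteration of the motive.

E3 D#3 A2 G2 F2 E2

With a 6-note motive the entries are F5, C5, G4, each down a 4th from the previous.
Carrying on: D4 → A3 → E3.
So cell 6 is E3 D#3 A2 G2 F2 E2.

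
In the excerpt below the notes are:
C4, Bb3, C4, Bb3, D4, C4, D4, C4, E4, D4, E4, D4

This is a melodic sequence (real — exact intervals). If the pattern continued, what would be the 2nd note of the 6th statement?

G#4

With 4-note cells, note 2 of each statement runs Bb3, C4, D4.
Carrying that up a 2nd forward: E4 → F#4 → G#4.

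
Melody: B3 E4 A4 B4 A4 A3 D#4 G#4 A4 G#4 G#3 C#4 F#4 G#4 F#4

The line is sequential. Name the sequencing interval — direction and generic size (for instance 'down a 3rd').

With a 5-note motive the entries are B3, A3, G#3, each down a 2nd from the previous.
From B3 to A3: down a 2nd.

down a 2nd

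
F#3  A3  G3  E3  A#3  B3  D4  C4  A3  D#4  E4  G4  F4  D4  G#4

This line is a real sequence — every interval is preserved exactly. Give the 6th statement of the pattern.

Taking 5-note groups, the heads are F#3, B3, E4: the pattern moves up a 4th.
Continuing the starts: A4 → D5 → G5.
Statement 6 starts on G5 and keeps the same exact contour: G5 Bb5 Ab5 F5 B5.

G5 Bb5 Ab5 F5 B5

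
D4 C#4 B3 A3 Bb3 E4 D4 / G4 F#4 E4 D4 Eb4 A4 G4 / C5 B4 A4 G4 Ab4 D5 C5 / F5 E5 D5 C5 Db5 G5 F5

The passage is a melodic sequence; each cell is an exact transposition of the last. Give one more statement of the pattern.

Taking 7-note groups, the heads are D4, G4, C5, F5: the pattern moves up a 4th.
From Bb5 the exact shape gives Bb5 A5 G5 F5 Gb5 C6 Bb5.

Bb5 A5 G5 F5 Gb5 C6 Bb5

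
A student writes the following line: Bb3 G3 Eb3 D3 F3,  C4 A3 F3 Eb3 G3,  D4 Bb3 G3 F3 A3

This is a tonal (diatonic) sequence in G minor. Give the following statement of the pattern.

Eb4 C4 A3 G3 Bb3

Unit = 5 notes; the statements start on Bb3, C4, D4, moving up a 2nd each time.
Statement 4 starts on Eb4 and keeps the same diatonic contour: Eb4 C4 A3 G3 Bb3.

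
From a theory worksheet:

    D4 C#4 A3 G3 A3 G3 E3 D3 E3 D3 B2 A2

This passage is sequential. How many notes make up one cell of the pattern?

4

12 notes total. Splitting into 3 groups of 4:
D4 C#4 A3 G3 | A3 G3 E3 D3 | E3 D3 B2 A2
Every group is a transposition down a 4th of the one before; no shorter unit works.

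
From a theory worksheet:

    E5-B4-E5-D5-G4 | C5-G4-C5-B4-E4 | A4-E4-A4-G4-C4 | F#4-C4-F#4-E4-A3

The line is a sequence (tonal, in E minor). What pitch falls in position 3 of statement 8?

E3

With 5-note cells, note 3 of each statement runs E5, C5, A4, F#4.
Extending down a 3rd: D4 → B3 → G3 → E3.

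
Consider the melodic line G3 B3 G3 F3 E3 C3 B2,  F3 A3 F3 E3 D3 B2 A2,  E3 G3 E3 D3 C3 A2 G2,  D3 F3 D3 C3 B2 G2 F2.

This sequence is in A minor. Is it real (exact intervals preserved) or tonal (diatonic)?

Every note is diatonic to A minor.
Cell 1 has -2 semitones from note 3 to 4, but cell 2 has -1 — the interval quality changes while the contour stays the same, which is the hallmark of a tonal sequence.

tonal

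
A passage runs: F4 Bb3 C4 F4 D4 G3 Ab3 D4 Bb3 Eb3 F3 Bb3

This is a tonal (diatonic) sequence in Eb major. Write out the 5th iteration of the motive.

The 4-note cells begin on F4, D4, Bb3 — each down a 3rd from the last.
Carrying on: G3 → Eb3.
Statement 5 starts on Eb3 and keeps the same diatonic contour: Eb3 Ab2 Bb2 Eb3.

Eb3 Ab2 Bb2 Eb3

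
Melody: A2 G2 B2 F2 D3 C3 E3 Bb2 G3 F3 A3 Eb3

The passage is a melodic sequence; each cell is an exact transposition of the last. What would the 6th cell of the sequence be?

Bb4 Ab4 C5 Gb4

Unit = 4 notes; the statements start on A2, D3, G3, moving up a 4th each time.
Carrying on: C4 → F4 → Bb4.
So cell 6 is Bb4 Ab4 C5 Gb4.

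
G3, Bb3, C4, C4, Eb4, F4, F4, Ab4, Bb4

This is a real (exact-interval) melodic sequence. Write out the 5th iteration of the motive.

Unit = 3 notes; the statements start on G3, C4, F4, moving up a 4th each time.
Continuing the starts: Bb4 → Eb5.
From Eb5 the exact shape gives Eb5 Gb5 Ab5.

Eb5 Gb5 Ab5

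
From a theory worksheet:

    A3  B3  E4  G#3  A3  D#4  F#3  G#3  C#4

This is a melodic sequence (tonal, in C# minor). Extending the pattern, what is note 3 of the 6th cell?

G#3

Grouping in 3s, the 3rd note of each cell is E4, D#4, C#4.
Extending down a 2nd: B3 → A3 → G#3.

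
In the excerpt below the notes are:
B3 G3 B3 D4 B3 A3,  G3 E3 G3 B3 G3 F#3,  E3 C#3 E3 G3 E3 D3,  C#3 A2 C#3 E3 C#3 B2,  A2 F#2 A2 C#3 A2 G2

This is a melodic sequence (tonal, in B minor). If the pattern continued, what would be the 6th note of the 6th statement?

Grouping in 6s, the 6th note of each cell is A3, F#3, D3, B2, G2.
Each moves down a 3rd; the next is E2.

E2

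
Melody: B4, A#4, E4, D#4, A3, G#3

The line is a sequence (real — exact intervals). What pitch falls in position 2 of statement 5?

F#2

The unit is 2 notes. Position-2 pitches of the 3 shown cells: A#4, D#4, G#3.
Extending down a 5th: C#3 → F#2.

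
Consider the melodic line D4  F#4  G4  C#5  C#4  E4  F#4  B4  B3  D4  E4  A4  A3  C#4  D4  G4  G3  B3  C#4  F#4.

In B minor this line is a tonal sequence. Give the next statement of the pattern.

F#3 A3 B3 E4

Unit = 4 notes; the statements start on D4, C#4, B3, A3, G3, moving down a 2nd each time.
From F#3 the diatonic shape gives F#3 A3 B3 E4.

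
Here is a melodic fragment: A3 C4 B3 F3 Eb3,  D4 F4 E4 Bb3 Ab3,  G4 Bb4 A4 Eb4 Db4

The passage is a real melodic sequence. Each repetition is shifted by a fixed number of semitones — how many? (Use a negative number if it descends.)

5

The 5-note cells begin on A3, D4, G4 — each up a 4th from the last.
A3→D4 is 62 − 57 = 5 semitones.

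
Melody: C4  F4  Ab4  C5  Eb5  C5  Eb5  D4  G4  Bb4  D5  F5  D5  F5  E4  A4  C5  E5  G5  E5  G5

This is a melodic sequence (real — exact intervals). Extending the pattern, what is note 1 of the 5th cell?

G#4

The unit is 7 notes. Position-1 pitches of the 3 shown cells: C4, D4, E4.
Carrying that up a 2nd forward: F#4 → G#4.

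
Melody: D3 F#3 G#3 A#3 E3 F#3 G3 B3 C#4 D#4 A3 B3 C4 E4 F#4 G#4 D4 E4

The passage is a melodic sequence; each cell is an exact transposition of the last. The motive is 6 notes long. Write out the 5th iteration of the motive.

Unit = 6 notes; the statements start on D3, G3, C4, moving up a 4th each time.
Carrying on: F4 → Bb4.
From Bb4 the exact shape gives Bb4 D5 E5 F#5 C5 D5.

Bb4 D5 E5 F#5 C5 D5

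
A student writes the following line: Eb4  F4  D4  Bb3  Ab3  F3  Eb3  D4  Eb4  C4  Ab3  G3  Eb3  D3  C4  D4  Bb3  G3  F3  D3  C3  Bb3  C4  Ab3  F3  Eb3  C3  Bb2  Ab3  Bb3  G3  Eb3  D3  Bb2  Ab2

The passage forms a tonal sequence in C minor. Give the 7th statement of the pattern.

F3 G3 Eb3 C3 Bb2 G2 F2

The 7-note cells begin on Eb4, D4, C4, Bb3, Ab3 — each down a 2nd from the last.
Extending down a 2nd: G3 → F3.
So cell 7 is F3 G3 Eb3 C3 Bb2 G2 F2.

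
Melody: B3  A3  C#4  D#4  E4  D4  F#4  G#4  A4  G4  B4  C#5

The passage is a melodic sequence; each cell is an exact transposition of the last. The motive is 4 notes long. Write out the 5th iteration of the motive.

G5 F5 A5 B5

Taking 4-note groups, the heads are B3, E4, A4: the pattern moves up a 4th.
Continuing the starts: D5 → G5.
From G5 the exact shape gives G5 F5 A5 B5.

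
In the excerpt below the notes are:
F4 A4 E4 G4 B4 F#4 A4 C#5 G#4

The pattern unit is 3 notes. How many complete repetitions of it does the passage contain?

9 notes in groups of 3 gives 9/3 = 3 statements.
Starts: F4, G4, A4 — each up a 2nd.

3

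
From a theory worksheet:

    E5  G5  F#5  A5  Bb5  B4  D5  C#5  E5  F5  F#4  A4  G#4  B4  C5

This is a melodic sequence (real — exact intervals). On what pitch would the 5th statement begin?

G#3

Taking 5-note groups, the heads are E5, B4, F#4: the pattern moves down a 4th.
Extending the heads down a 4th: C#4 → G#3.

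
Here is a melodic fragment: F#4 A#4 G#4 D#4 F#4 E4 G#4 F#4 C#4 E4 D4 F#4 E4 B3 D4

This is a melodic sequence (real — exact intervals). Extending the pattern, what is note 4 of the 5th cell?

With 5-note cells, note 4 of each statement runs D#4, C#4, B3.
Extending down a 2nd: A3 → G3.

G3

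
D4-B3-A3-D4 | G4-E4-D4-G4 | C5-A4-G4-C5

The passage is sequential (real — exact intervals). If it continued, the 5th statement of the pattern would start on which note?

Bb5

Unit = 4 notes; the statements start on D4, G4, C5, moving up a 4th each time.
Continuing: F5 → Bb5. Statement 5 starts on Bb5.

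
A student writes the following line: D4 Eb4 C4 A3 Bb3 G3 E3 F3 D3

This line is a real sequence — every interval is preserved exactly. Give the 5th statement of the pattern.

F#2 G2 E2

With a 3-note motive the entries are D4, A3, E3, each down a 4th from the previous.
Continuing the starts: B2 → F#2.
From F#2 the exact shape gives F#2 G2 E2.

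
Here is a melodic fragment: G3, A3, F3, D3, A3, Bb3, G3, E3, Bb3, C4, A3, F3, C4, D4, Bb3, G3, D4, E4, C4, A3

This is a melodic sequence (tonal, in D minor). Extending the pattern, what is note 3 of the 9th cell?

Grouping in 4s, the 3rd note of each cell is F3, G3, A3, Bb3, C4.
Extending up a 2nd: D4 → E4 → F4 → G4.

G4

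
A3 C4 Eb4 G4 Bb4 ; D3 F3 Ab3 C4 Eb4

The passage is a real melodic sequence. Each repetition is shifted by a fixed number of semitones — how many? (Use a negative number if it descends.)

With a 5-note motive the entries are A3, D3, each down a 5th from the previous.
A3→D3 is 50 − 57 = -7 semitones.

-7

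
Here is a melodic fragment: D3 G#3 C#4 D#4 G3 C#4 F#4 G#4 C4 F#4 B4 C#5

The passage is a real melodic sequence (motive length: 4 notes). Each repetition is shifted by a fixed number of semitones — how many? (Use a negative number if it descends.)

5

With a 4-note motive the entries are D3, G3, C4, each up a 4th from the previous.
D3→G3 is 55 − 50 = 5 semitones.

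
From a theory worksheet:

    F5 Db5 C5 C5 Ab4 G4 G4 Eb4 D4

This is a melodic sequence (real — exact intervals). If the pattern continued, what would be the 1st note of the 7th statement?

Grouping in 3s, the 1st note of each cell is F5, C5, G4.
Extending down a 4th: D4 → A3 → E3 → B2.

B2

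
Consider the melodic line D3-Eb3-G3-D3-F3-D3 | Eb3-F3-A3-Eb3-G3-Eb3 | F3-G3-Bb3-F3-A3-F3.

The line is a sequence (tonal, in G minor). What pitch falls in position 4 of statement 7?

Grouping in 6s, the 4th note of each cell is D3, Eb3, F3.
Extending up a 2nd: G3 → A3 → Bb3 → C4.

C4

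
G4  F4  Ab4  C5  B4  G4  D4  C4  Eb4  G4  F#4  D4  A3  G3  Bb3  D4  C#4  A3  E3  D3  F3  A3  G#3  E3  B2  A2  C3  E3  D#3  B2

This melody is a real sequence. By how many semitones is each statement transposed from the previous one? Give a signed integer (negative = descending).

-5

The 6-note cells begin on G4, D4, A3, E3, B2 — each down a 4th from the last.
Counting half-steps from G4 to D4: -5.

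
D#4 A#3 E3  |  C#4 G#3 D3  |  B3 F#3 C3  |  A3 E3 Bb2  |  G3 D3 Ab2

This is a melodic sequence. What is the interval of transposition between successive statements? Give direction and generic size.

The 3-note cells begin on D#4, C#4, B3, A3, G3 — each down a 2nd from the last.
D#4 to C#4 is down a 2nd.

down a 2nd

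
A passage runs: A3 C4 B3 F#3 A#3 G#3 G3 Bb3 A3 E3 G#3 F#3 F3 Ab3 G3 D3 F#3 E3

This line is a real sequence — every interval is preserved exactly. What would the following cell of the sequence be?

Unit = 6 notes; the statements start on A3, G3, F3, moving down a 2nd each time.
From Eb3 the exact shape gives Eb3 Gb3 F3 C3 E3 D3.

Eb3 Gb3 F3 C3 E3 D3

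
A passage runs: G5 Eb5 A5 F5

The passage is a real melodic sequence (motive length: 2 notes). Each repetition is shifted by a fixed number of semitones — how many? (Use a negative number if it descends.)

2

Taking 2-note groups, the heads are G5, A5: the pattern moves up a 2nd.
G5 to A5 spans +2 semitones.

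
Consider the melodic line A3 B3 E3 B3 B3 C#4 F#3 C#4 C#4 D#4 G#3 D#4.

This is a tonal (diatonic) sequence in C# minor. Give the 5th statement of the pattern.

E4 F#4 B3 F#4

With a 4-note motive the entries are A3, B3, C#4, each up a 2nd from the previous.
Extending up a 2nd: D#4 → E4.
Statement 5 starts on E4 and keeps the same diatonic contour: E4 F#4 B3 F#4.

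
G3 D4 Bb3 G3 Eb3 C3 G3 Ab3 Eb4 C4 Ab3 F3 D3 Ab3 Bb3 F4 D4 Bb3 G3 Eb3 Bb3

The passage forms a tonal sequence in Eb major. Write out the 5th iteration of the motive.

D4 Ab4 F4 D4 Bb3 G3 D4

Unit = 7 notes; the statements start on G3, Ab3, Bb3, moving up a 2nd each time.
Extending up a 2nd: C4 → D4.
Statement 5 starts on D4 and keeps the same diatonic contour: D4 Ab4 F4 D4 Bb3 G3 D4.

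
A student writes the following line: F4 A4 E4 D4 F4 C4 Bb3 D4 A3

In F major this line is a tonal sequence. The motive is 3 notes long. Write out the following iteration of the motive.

G3 Bb3 F3

Taking 3-note groups, the heads are F4, D4, Bb3: the pattern moves down a 3rd.
So cell 4 is G3 Bb3 F3.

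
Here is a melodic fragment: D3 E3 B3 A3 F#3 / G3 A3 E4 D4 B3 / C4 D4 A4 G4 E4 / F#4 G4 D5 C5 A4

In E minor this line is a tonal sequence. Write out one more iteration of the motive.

B4 C5 G5 F#5 D5

Taking 5-note groups, the heads are D3, G3, C4, F#4: the pattern moves up a 4th.
Statement 5 starts on B4 and keeps the same diatonic contour: B4 C5 G5 F#5 D5.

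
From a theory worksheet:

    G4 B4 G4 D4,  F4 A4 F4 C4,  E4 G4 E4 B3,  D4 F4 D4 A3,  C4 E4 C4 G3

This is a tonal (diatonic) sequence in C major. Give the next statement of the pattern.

The 4-note cells begin on G4, F4, E4, D4, C4 — each down a 2nd from the last.
So cell 6 is B3 D4 B3 F3.

B3 D4 B3 F3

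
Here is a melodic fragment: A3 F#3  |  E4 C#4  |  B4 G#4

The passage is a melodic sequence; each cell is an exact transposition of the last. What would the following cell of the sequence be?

F#5 D#5

With a 2-note motive the entries are A3, E4, B4, each up a 5th from the previous.
Statement 4 starts on F#5 and keeps the same exact contour: F#5 D#5.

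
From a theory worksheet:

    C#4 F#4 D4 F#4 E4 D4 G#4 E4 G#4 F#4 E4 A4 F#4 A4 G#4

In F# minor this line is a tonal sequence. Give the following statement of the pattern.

The 5-note cells begin on C#4, D4, E4 — each up a 2nd from the last.
From F#4 the diatonic shape gives F#4 B4 G#4 B4 A4.

F#4 B4 G#4 B4 A4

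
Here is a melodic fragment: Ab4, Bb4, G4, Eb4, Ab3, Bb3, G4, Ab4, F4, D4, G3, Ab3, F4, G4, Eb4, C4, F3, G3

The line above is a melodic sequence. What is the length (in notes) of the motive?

6

18 notes total. Splitting into 3 groups of 6:
Ab4 Bb4 G4 Eb4 Ab3 Bb3 | G4 Ab4 F4 D4 G3 Ab3 | F4 G4 Eb4 C4 F3 G3
Every group is a transposition down a 2nd of the one before; no shorter unit works.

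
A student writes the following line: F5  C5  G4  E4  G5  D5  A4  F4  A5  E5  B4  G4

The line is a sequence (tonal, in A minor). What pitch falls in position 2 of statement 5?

The unit is 4 notes. Position-2 pitches of the 3 shown cells: C5, D5, E5.
Extending up a 2nd: F5 → G5.

G5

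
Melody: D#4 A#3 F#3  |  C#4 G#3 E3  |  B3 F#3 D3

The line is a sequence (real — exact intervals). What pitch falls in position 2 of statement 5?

D3

With 3-note cells, note 2 of each statement runs A#3, G#3, F#3.
Each moves down a 2nd. Continuing: E3 → D3.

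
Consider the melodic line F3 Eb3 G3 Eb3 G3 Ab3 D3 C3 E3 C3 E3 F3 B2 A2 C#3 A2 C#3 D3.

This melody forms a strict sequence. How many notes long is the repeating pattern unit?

18 notes total. Splitting into 3 groups of 6:
F3 Eb3 G3 Eb3 G3 Ab3 | D3 C3 E3 C3 E3 F3 | B2 A2 C#3 A2 C#3 D3
Each cell is the previous one down a 3rd — so the unit is 6 notes.

6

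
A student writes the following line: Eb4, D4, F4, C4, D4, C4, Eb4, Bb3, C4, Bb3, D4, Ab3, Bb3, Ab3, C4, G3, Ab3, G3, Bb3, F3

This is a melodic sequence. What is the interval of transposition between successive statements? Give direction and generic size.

The 4-note cells begin on Eb4, D4, C4, Bb3, Ab3 — each down a 2nd from the last.
Eb4 to D4 is down a 2nd.

down a 2nd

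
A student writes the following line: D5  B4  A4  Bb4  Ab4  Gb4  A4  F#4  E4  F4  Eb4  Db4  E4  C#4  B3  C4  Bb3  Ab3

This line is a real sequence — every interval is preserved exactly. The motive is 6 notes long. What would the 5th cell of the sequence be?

F#3 D#3 C#3 D3 C3 Bb2

With a 6-note motive the entries are D5, A4, E4, each down a 4th from the previous.
Carrying on: B3 → F#3.
So cell 5 is F#3 D#3 C#3 D3 C3 Bb2.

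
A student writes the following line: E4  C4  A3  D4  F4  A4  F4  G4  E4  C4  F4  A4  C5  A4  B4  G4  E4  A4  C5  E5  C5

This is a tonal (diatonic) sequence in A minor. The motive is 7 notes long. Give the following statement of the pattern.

Taking 7-note groups, the heads are E4, G4, B4: the pattern moves up a 3rd.
So cell 4 is D5 B4 G4 C5 E5 G5 E5.

D5 B4 G4 C5 E5 G5 E5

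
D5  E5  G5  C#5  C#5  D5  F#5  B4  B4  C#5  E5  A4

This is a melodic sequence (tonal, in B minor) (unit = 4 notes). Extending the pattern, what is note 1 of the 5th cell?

Grouping in 4s, the 1st note of each cell is D5, C#5, B4.
Each moves down a 2nd. Continuing: A4 → G4.

G4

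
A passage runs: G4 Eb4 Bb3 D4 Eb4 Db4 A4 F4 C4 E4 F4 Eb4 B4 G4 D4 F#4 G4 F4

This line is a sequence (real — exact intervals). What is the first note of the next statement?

The 6-note cells begin on G4, A4, B4 — each up a 2nd from the last.
One more step up a 2nd gives C#5.

C#5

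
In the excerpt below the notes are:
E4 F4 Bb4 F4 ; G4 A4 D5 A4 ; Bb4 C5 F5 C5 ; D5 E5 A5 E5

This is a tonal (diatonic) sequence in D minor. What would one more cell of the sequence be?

F5 G5 C6 G5

Taking 4-note groups, the heads are E4, G4, Bb4, D5: the pattern moves up a 3rd.
So cell 5 is F5 G5 C6 G5.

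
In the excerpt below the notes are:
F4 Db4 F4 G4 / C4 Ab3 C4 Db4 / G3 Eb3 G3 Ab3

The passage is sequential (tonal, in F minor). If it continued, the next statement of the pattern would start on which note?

Db3

Taking 4-note groups, the heads are F4, C4, G3: the pattern moves down a 4th.
The next head, down a 4th from G3, is Db3.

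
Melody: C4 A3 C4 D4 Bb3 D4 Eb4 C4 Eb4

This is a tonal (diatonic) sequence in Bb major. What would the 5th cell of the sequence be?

The 3-note cells begin on C4, D4, Eb4 — each up a 2nd from the last.
Carrying on: F4 → G4.
So cell 5 is G4 Eb4 G4.

G4 Eb4 G4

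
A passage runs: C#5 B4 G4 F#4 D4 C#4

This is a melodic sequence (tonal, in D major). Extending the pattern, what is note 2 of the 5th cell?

Grouping in 2s, the 2nd note of each cell is B4, F#4, C#4.
Carrying that down a 4th forward: G3 → D3.

D3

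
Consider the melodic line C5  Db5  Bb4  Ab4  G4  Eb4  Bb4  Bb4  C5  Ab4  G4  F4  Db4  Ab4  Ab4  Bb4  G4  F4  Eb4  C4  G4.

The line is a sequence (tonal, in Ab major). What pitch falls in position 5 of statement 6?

The unit is 7 notes. Position-5 pitches of the 3 shown cells: G4, F4, Eb4.
Extending down a 2nd: Db4 → C4 → Bb3.

Bb3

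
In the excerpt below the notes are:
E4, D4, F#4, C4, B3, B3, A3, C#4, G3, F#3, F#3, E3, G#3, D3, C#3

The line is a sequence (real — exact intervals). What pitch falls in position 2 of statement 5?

With 5-note cells, note 2 of each statement runs D4, A3, E3.
Carrying that down a 4th forward: B2 → F#2.

F#2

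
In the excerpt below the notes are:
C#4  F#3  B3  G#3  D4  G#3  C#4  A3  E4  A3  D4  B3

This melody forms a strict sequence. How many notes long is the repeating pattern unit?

4

Try groups of 4 (3 cells in 12 notes):
C#4 F#3 B3 G#3 | D4 G#3 C#4 A3 | E4 A3 D4 B3
That's a consistent up a 2nd shift per cell, and no other grouping gives one.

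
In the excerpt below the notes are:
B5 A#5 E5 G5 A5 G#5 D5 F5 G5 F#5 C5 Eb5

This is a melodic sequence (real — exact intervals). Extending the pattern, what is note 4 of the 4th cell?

Db5

Grouping in 4s, the 4th note of each cell is G5, F5, Eb5.
One more down a 2nd gives Db5.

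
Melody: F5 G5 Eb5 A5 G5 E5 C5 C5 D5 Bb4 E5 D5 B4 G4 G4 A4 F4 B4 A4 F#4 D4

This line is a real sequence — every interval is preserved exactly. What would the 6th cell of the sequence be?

Taking 7-note groups, the heads are F5, C5, G4: the pattern moves down a 4th.
Continuing the starts: D4 → A3 → E3.
Statement 6 starts on E3 and keeps the same exact contour: E3 F#3 D3 G#3 F#3 D#3 B2.

E3 F#3 D3 G#3 F#3 D#3 B2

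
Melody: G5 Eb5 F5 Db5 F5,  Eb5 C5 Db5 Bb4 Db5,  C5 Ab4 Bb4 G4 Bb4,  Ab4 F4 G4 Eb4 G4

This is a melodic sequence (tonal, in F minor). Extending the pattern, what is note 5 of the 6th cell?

The unit is 5 notes. Position-5 pitches of the 4 shown cells: F5, Db5, Bb4, G4.
Extending down a 3rd: Eb4 → C4.

C4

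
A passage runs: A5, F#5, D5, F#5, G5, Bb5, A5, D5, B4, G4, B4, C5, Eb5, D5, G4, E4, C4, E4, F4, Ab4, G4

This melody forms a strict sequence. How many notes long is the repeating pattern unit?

There are 21 notes; a 7-note unit gives 3 cells:
A5 F#5 D5 F#5 G5 Bb5 A5 | D5 B4 G4 B4 C5 Eb5 D5 | G4 E4 C4 E4 F4 Ab4 G4
That's a consistent down a 5th shift per cell, and no other grouping gives one.

7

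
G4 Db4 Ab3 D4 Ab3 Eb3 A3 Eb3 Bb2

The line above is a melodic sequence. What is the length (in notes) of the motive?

There are 9 notes; a 3-note unit gives 3 cells:
G4 Db4 Ab3 | D4 Ab3 Eb3 | A3 Eb3 Bb2
Every group is a transposition down a 4th of the one before; no shorter unit works.

3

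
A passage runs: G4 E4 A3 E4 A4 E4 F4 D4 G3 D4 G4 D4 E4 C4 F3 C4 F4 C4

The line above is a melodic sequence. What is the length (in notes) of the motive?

Try groups of 6 (3 cells in 18 notes):
G4 E4 A3 E4 A4 E4 | F4 D4 G3 D4 G4 D4 | E4 C4 F3 C4 F4 C4
That's a consistent down a 2nd shift per cell, and no other grouping gives one.

6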